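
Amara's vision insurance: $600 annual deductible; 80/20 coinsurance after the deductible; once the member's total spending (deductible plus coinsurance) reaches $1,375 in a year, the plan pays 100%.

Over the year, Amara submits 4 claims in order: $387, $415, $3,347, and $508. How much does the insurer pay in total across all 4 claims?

Claim 1 — $387: entire amount goes to the deductible. Member owes $387 (running OOP $387). Plan pays $387 − $387 = $0.
Claim 2 — $415: deductible takes $213, $202 remains; coinsurance $202 × 20% = $40.40. Cost to member: $253.40. OOP to date $640.40. Plan pays $415 − $253.40 = $161.60.
Claim 3 — $3,347: deductible already satisfied, so member's share is 20% × $3,347 = $669.40. Member pays $669.40; OOP now $1,309.80. Plan pays $3,347 − $669.40 = $2,677.60.
Claim 4 — $508: 20% coinsurance on $508 = $101.60. Adding that to $1,309.80 gives $1,411.40, past the $1,375 cap; member pays only $1,375 − $1,309.80 = $65.20. Insurer: $508 − $65.20 = $442.80.
Insurer total: $0 + $161.60 + $2,677.60 + $442.80 = $3,282.

$3,282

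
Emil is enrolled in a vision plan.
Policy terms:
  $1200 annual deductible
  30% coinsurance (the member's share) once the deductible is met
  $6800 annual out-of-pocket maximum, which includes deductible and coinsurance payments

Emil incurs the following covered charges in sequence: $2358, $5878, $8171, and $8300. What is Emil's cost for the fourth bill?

Bill 1, $2358: $1200 to deductible, leaving $1158; coinsurance $1158 × 30% = $347.40. Member owes $1547.40 (running OOP $1547.40).
Bill 2, $5878: 30% coinsurance on $5878 = $1763.40. Cost to member: $1763.40. OOP to date $3310.80.
Bill 3, $8171: deductible already satisfied, so member's share is 30% × $8171 = $2451.30. Member owes $2451.30 (running OOP $5762.10).
Bill 4, $8300: deductible already satisfied, so member's share is 30% × $8300 = $2490. OOP would hit $8252.10 > $6800, so the cap limits the member to $6800 − $5762.10 = $1037.90.

$1037.90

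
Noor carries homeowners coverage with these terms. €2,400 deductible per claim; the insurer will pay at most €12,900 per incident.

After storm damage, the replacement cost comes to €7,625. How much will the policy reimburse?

€5,225

Subtract the deductible: €7,625 − €2,400 = €5,225.
That's under the €12,900 cap, so the insurer reimburses the full €5,225.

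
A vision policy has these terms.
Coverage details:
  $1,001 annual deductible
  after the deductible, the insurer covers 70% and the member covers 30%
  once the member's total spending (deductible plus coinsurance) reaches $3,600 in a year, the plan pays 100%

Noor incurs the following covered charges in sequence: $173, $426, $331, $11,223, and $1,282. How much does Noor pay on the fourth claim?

Claim 1 — $173: entire amount goes to the deductible. Cost to member: $173. OOP to date $173.
Claim 2 — $426: entire amount goes to the deductible. Cost to member: $426. OOP to date $599.
Claim 3 — $331: all of it applies to the deductible. Member owes $331 (running OOP $930).
Claim 4 — $11,223: deductible takes $71, $11,152 remains; coinsurance $11,152 × 30% = $3,345.60. Deductible plus coinsurance: $71 + $3,345.60 = $3,416.60. OOP would hit $4,346.60 > $3,600, so the cap limits the member to $3,600 − $930 = $2,670.

$2,670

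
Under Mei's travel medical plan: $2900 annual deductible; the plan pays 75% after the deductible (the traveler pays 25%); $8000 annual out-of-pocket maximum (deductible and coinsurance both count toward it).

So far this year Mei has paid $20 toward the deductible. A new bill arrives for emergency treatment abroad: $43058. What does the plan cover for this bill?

$35078

Deductible still to meet: $2900 − $20 = $2880.
That leaves $43058 − $2880 = $40178 for coinsurance.
25% of $40178 = $10044.50 falls to the traveler.
Traveler responsibility before any cap: $2880 + $10044.50 = $12924.50.
That would bring total out-of-pocket to $12944.50, past the $8000 cap. The traveler is capped at $8000 − $20 = $7980 on this claim.
The plan picks up $43058 − $7980 = $35078.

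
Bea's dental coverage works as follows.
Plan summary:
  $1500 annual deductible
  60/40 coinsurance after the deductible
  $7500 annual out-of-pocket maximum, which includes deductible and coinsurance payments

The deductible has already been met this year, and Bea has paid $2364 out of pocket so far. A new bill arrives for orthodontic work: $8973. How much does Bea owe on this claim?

With the deductible met, the entire $8973 is subject to coinsurance.
Patient's 40% share of $8973 is $3589.20.
Year-to-date out-of-pocket becomes $2364 + $3589.20 = $5953.20, still under the $7500 maximum, so no cap applies.

$3589.20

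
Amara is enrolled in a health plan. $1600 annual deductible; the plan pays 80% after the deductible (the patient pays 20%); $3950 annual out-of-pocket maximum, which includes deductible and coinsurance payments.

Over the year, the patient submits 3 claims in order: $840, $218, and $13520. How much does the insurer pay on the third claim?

$10628

Bill 1, $840: entire amount goes to the deductible. Cost to patient: $840. OOP to date $840. Plan pays $840 − $840 = $0.
Bill 2, $218: all of it applies to the deductible. Cost to patient: $218. OOP to date $1058. Plan pays $218 − $218 = $0.
Bill 3, $13520: deductible takes $542, $12978 remains; patient's 20% is $2595.60. Claim cost before the cap: $542 + $2595.60 = $3137.60. OOP would hit $4195.60 > $3950, so the cap limits the patient to $3950 − $1058 = $2892. Plan pays $13520 − $2892 = $10628.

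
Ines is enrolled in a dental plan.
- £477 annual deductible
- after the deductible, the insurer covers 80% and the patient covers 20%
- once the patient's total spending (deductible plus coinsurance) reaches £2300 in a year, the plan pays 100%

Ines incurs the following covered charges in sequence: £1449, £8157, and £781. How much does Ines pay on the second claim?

Bill 1, £1449: deductible takes £477, £972 remains; 20% of £972 = £194.40. Patient owes £671.40 (running OOP £671.40).
Bill 2, £8157: deductible met; 20% of £8157 = £1631.40. OOP would hit £2302.80 > £2300, so the cap limits the patient to £2300 − £671.40 = £1628.60.

£1628.60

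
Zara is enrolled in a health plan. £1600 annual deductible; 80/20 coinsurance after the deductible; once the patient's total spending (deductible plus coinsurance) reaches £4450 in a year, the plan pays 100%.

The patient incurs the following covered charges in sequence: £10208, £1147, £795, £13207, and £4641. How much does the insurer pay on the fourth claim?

£12467

Claim 1 (£10208): deductible takes £1600, £8608 remains; 20% of £8608 = £1721.60. Patient owes £3321.60 (running OOP £3321.60). Insurer: £10208 − £3321.60 = £6886.40.
Claim 2 (£1147): deductible met; 20% of £1147 = £229.40. Cost to patient: £229.40. OOP to date £3551. Insurer: £1147 − £229.40 = £917.60.
Claim 3 (£795): deductible met; 20% of £795 = £159. Patient owes £159 (running OOP £3710). Plan pays £795 − £159 = £636.
Claim 4 (£13207): 20% coinsurance on £13207 = £2641.40. That would push OOP to £6351.40, over the £4450 cap, so patient pays £4450 − £3710 = £740. Insurer: £13207 − £740 = £12467.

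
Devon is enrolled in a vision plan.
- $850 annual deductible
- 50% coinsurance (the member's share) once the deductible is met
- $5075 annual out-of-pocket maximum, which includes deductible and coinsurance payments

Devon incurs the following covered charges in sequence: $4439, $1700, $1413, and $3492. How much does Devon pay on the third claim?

$706.50

Bill 1, $4439: deductible takes $850, $3589 remains; member's 50% is $1794.50. Cost to member: $2644.50. OOP to date $2644.50.
Bill 2, $1700: deductible already satisfied, so member's share is 50% × $1700 = $850. Cost to member: $850. OOP to date $3494.50.
Bill 3, $1413: deductible already satisfied, so member's share is 50% × $1413 = $706.50. Member pays $706.50; OOP now $4201.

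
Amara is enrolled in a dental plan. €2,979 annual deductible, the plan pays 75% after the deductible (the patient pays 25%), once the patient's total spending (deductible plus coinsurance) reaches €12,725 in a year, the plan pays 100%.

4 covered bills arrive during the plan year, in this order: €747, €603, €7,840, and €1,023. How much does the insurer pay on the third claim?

€4,658.25

Claim 1 (€747): all of it applies to the deductible. Patient owes €747 (running OOP €747). Insurer: €747 − €747 = €0.
Claim 2 (€603): fully absorbed by the deductible. Patient pays €603; OOP now €1,350. Insurer: €603 − €603 = €0.
Claim 3 (€7,840): €1,629 to deductible, leaving €6,211; 25% of €6,211 = €1,552.75. Cost to patient: €3,181.75. OOP to date €4,531.75. Insurer: €7,840 − €3,181.75 = €4,658.25.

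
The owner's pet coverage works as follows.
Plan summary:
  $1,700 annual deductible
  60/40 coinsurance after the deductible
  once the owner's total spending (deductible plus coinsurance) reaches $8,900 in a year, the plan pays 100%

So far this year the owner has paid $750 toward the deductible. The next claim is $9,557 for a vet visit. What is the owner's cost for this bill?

Remaining deductible: $1,700 − $750 = $950.
The remaining $8,607 (= $9,557 − $950) moves to coinsurance.
Owner's 40% share of $8,607 is $3,442.80.
That puts the owner's cost at $950 + $3,442.80 = $4,392.80 before any cap.
Cumulative spending $750 + $4,392.80 = $5,142.80 stays under the $8,900 maximum.

$4,392.80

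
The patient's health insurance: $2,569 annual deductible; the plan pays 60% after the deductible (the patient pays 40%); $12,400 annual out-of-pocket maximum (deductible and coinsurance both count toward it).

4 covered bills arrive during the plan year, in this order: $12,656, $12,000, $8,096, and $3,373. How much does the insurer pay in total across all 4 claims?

$23,725

#1 ($12,656): deductible takes $2,569, $10,087 remains; 40% of $10,087 = $4,034.80. Patient pays $6,603.80; OOP now $6,603.80. Insurer: $12,656 − $6,603.80 = $6,052.20.
#2 ($12,000): deductible met; 40% of $12,000 = $4,800. Cost to patient: $4,800. OOP to date $11,403.80. Insurer: $12,000 − $4,800 = $7,200.
#3 ($8,096): 40% coinsurance on $8,096 = $3,238.40. Adding that to $11,403.80 gives $14,642.20, past the $12,400 cap; patient pays only $12,400 − $11,403.80 = $996.20. Insurer: $8,096 − $996.20 = $7,099.80.
#4 ($3,373): 40% coinsurance on $3,373 = $1,349.20. OOP would hit $13,749.20 > $12,400, so the cap limits the patient to $12,400 − $12,400 = $0. Insurer: $3,373 − $0 = $3,373.
Insurer total = bills − patient's total = $36,125 − $12,400 = $23,725.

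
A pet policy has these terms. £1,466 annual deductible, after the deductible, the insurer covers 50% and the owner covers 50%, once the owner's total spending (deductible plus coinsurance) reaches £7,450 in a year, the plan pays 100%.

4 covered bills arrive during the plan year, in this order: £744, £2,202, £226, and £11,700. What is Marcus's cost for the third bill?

£113

Claim 1 (£744): all of it applies to the deductible. Owner pays £744; OOP now £744.
Claim 2 (£2,202): £722 to deductible, leaving £1,480; coinsurance £1,480 × 50% = £740. Owner owes £1,462 (running OOP £2,206).
Claim 3 (£226): deductible already satisfied, so owner's share is 50% × £226 = £113. Owner owes £113 (running OOP £2,319).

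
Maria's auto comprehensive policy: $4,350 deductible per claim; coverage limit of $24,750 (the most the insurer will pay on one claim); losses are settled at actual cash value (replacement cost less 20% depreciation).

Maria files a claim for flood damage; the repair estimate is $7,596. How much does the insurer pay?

$1,726.80

Actual cash value after 20% depreciation: $7,596 × 80% = $6,076.80.
After the deductible, $6,076.80 − $4,350 = $1,726.80 remains.
That's under the $24,750 cap, so the insurer reimburses the full $1,726.80.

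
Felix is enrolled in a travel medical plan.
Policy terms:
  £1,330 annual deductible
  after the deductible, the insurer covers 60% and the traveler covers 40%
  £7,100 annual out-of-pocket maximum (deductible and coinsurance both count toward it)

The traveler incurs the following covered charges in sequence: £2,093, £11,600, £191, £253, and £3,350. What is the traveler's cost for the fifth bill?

£647.20

Claim 1 (£2,093): £1,330 to deductible, leaving £763; coinsurance £763 × 40% = £305.20. Traveler owes £1,635.20 (running OOP £1,635.20).
Claim 2 (£11,600): 40% coinsurance on £11,600 = £4,640. Traveler pays £4,640; OOP now £6,275.20.
Claim 3 (£191): deductible already satisfied, so traveler's share is 40% × £191 = £76.40. Traveler owes £76.40 (running OOP £6,351.60).
Claim 4 (£253): deductible already satisfied, so traveler's share is 40% × £253 = £101.20. Traveler pays £101.20; OOP now £6,452.80.
Claim 5 (£3,350): deductible already satisfied, so traveler's share is 40% × £3,350 = £1,340. OOP would hit £7,792.80 > £7,100, so the cap limits the traveler to £7,100 − £6,452.80 = £647.20.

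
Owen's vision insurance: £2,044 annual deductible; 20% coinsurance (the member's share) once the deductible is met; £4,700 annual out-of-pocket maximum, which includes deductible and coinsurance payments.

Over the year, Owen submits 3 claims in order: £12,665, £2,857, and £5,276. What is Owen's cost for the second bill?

£531.80

#1 (£12,665): £2,044 finishes the deductible; £10,621 goes to coinsurance; member's 20% is £2,124.20. Cost to member: £4,168.20. OOP to date £4,168.20.
#2 (£2,857): deductible met; 20% of £2,857 = £571.40. OOP would hit £4,739.60 > £4,700, so the cap limits the member to £4,700 − £4,168.20 = £531.80.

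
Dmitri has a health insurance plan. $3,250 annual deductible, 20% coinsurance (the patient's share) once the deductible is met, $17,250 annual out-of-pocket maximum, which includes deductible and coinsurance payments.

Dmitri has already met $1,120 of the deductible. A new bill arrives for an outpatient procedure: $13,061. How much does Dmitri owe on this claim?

$4,316.20

$1,120 of the $3,250 deductible is already met, leaving $2,130.
After the $2,130 deductible portion, $13,061 − $2,130 = $10,931 is subject to coinsurance.
20% of $10,931 = $2,186.20 falls to the patient.
Patient responsibility before any cap: $2,130 + $2,186.20 = $4,316.20.
Cumulative spending $1,120 + $4,316.20 = $5,436.20 stays under the $17,250 maximum.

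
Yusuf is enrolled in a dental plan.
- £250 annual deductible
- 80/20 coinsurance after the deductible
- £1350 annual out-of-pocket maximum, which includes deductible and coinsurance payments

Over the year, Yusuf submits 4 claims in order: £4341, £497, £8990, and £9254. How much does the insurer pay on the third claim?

£8807.60

Bill 1, £4341: £250 to deductible, leaving £4091; 20% of £4091 = £818.20. Patient pays £1068.20; OOP now £1068.20. Plan pays £4341 − £1068.20 = £3272.80.
Bill 2, £497: deductible met; 20% of £497 = £99.40. Cost to patient: £99.40. OOP to date £1167.60. Plan pays £497 − £99.40 = £397.60.
Bill 3, £8990: deductible already satisfied, so patient's share is 20% × £8990 = £1798. That would push OOP to £2965.60, over the £1350 cap, so patient pays £1350 − £1167.60 = £182.40. Insurer: £8990 − £182.40 = £8807.60.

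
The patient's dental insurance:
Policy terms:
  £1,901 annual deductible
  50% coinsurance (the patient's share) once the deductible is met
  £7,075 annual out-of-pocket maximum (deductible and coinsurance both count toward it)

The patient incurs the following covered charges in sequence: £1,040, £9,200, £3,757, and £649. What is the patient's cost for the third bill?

Bill 1, £1,040: fully absorbed by the deductible. Cost to patient: £1,040. OOP to date £1,040.
Bill 2, £9,200: £861 to deductible, leaving £8,339; patient's 50% is £4,169.50. Patient pays £5,030.50; OOP now £6,070.50.
Bill 3, £3,757: deductible already satisfied, so patient's share is 50% × £3,757 = £1,878.50. OOP would hit £7,949 > £7,075, so the cap limits the patient to £7,075 − £6,070.50 = £1,004.50.

£1,004.50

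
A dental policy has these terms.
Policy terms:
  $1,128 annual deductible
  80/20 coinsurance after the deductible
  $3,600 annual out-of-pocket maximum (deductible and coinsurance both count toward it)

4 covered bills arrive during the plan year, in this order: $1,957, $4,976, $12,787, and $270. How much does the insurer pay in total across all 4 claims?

$16,390

Bill 1, $1,957: deductible takes $1,128, $829 remains; coinsurance $829 × 20% = $165.80. Patient pays $1,293.80; OOP now $1,293.80. Insurer: $1,957 − $1,293.80 = $663.20.
Bill 2, $4,976: deductible already satisfied, so patient's share is 20% × $4,976 = $995.20. Patient pays $995.20; OOP now $2,289. Insurer: $4,976 − $995.20 = $3,980.80.
Bill 3, $12,787: deductible already satisfied, so patient's share is 20% × $12,787 = $2,557.40. OOP would hit $4,846.40 > $3,600, so the cap limits the patient to $3,600 − $2,289 = $1,311. Insurer: $12,787 − $1,311 = $11,476.
Bill 4, $270: deductible already satisfied, so patient's share is 20% × $270 = $54. That would push OOP to $3,654, over the $3,600 cap, so patient pays $3,600 − $3,600 = $0. Insurer: $270 − $0 = $270.
Insurer total = bills − patient's total = $19,990 − $3,600 = $16,390.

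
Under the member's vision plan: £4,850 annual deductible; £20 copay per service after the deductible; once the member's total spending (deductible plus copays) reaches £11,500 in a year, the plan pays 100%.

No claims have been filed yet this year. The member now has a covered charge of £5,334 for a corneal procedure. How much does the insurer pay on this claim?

£464

Deductible not yet touched, so the first £4,850 of the bill goes to the deductible.
That leaves £5,334 − £4,850 = £484 for the copay.
Copay on this service: £20.
That puts the member's cost at £4,850 + £20 = £4,870 before any cap.
Total out-of-pocket so far would be £0 + £4,870 = £4,870, below the £11,500 cap — no reduction.
Insurer pays the balance: £5,334 − £4,870 = £464.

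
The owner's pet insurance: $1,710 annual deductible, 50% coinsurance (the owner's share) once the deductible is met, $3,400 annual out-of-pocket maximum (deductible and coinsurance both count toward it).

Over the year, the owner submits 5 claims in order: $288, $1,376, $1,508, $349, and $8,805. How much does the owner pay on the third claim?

Bill 1, $288: entire amount goes to the deductible. Cost to owner: $288. OOP to date $288.
Bill 2, $1,376: all of it applies to the deductible. Owner pays $1,376; OOP now $1,664.
Bill 3, $1,508: deductible takes $46, $1,462 remains; owner's 50% is $731. Cost to owner: $777. OOP to date $2,441.

$777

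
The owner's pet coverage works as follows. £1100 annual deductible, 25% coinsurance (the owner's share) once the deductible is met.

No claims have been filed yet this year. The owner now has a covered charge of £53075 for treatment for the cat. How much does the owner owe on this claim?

Deductible not yet touched, so the first £1100 of the bill goes to the deductible.
That leaves £53075 − £1100 = £51975 for coinsurance.
25% of £51975 = £12993.75 falls to the owner.
That puts the owner's cost at £1100 + £12993.75 = £14093.75.

£14093.75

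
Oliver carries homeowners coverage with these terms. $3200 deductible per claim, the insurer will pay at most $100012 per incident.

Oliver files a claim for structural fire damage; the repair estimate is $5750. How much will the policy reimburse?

Subtract the deductible: $5750 − $3200 = $2550.
That's under the $100012 cap, so the insurer reimburses the full $2550.

$2550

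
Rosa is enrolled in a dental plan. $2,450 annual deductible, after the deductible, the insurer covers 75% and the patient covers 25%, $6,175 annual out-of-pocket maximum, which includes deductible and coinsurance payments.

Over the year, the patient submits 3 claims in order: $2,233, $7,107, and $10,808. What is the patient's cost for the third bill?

Claim 1 ($2,233): entire amount goes to the deductible. Cost to patient: $2,233. OOP to date $2,233.
Claim 2 ($7,107): deductible takes $217, $6,890 remains; coinsurance $6,890 × 25% = $1,722.50. Patient pays $1,939.50; OOP now $4,172.50.
Claim 3 ($10,808): deductible met; 25% of $10,808 = $2,702. Adding that to $4,172.50 gives $6,874.50, past the $6,175 cap; patient pays only $6,175 − $4,172.50 = $2,002.50.

$2,002.50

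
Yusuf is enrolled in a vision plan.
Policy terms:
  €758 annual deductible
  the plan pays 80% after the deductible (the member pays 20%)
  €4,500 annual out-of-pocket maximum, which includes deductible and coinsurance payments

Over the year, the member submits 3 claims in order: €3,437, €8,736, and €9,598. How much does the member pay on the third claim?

€1,459

#1 (€3,437): €758 to deductible, leaving €2,679; 20% of €2,679 = €535.80. Cost to member: €1,293.80. OOP to date €1,293.80.
#2 (€8,736): 20% coinsurance on €8,736 = €1,747.20. Cost to member: €1,747.20. OOP to date €3,041.
#3 (€9,598): 20% coinsurance on €9,598 = €1,919.60. That would push OOP to €4,960.60, over the €4,500 cap, so member pays €4,500 − €3,041 = €1,459.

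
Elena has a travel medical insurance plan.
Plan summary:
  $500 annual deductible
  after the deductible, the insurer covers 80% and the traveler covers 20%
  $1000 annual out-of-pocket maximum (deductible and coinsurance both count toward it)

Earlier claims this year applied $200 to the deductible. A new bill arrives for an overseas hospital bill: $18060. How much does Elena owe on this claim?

$800

$200 of the $500 deductible is already met, leaving $300.
That leaves $18060 − $300 = $17760 for coinsurance.
Coinsurance: $17760 × 20% = $3552.
So the traveler owes $300 + $3552 = $3852 before any cap.
Adding $3852 to the $200 already spent would give $4052, which exceeds the $1000 cap; the traveler pays just $1000 − $200 = $800.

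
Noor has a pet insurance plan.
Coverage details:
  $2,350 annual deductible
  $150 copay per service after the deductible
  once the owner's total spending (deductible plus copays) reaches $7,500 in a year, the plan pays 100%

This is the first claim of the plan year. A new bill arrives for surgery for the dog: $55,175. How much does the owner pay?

The full $2,350 deductible is still open; $2,350 of this bill applies to it.
That leaves $55,175 − $2,350 = $52,825 for the copay.
Copay on this service: $150.
That puts the owner's cost at $2,350 + $150 = $2,500 before any cap.
Year-to-date out-of-pocket becomes $0 + $2,500 = $2,500, still under the $7,500 maximum, so no cap applies.

$2,500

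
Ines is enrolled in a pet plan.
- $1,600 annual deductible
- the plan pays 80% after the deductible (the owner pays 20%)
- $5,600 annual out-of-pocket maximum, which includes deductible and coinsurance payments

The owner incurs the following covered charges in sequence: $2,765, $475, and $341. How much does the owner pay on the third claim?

Claim 1 ($2,765): $1,600 to deductible, leaving $1,165; 20% of $1,165 = $233. Owner owes $1,833 (running OOP $1,833).
Claim 2 ($475): deductible already satisfied, so owner's share is 20% × $475 = $95. Cost to owner: $95. OOP to date $1,928.
Claim 3 ($341): deductible already satisfied, so owner's share is 20% × $341 = $68.20. Owner pays $68.20; OOP now $1,996.20.

$68.20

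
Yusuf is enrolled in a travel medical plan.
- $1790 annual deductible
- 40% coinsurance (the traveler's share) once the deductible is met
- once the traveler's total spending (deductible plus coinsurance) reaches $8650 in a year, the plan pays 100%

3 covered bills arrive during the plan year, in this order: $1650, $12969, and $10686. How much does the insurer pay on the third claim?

Claim 1 — $1650: all of it applies to the deductible. Traveler owes $1650 (running OOP $1650). Insurer: $1650 − $1650 = $0.
Claim 2 — $12969: deductible takes $140, $12829 remains; traveler's 40% is $5131.60. Traveler owes $5271.60 (running OOP $6921.60). Plan pays $12969 − $5271.60 = $7697.40.
Claim 3 — $10686: 40% coinsurance on $10686 = $4274.40. Adding that to $6921.60 gives $11196, past the $8650 cap; traveler pays only $8650 − $6921.60 = $1728.40. Insurer: $10686 − $1728.40 = $8957.60.

$8957.60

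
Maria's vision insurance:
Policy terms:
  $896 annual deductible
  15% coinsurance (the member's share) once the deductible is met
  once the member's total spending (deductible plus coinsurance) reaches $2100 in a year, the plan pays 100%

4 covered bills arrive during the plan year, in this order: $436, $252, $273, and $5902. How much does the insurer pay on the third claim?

$55.25

Claim 1 ($436): all of it applies to the deductible. Member pays $436; OOP now $436. Plan pays $436 − $436 = $0.
Claim 2 ($252): entire amount goes to the deductible. Cost to member: $252. OOP to date $688. Plan pays $252 − $252 = $0.
Claim 3 ($273): $208 finishes the deductible; $65 goes to coinsurance; 15% of $65 = $9.75. Cost to member: $217.75. OOP to date $905.75. Insurer: $273 − $217.75 = $55.25.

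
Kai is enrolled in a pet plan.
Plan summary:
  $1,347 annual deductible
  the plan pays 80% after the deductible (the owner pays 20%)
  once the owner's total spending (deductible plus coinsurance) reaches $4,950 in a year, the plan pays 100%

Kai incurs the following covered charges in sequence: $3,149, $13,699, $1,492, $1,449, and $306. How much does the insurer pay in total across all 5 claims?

$15,145

Bill 1, $3,149: deductible takes $1,347, $1,802 remains; 20% of $1,802 = $360.40. Owner pays $1,707.40; OOP now $1,707.40. Plan pays $3,149 − $1,707.40 = $1,441.60.
Bill 2, $13,699: deductible already satisfied, so owner's share is 20% × $13,699 = $2,739.80. Cost to owner: $2,739.80. OOP to date $4,447.20. Plan pays $13,699 − $2,739.80 = $10,959.20.
Bill 3, $1,492: deductible met; 20% of $1,492 = $298.40. Owner owes $298.40 (running OOP $4,745.60). Plan pays $1,492 − $298.40 = $1,193.60.
Bill 4, $1,449: 20% coinsurance on $1,449 = $289.80. Adding that to $4,745.60 gives $5,035.40, past the $4,950 cap; owner pays only $4,950 − $4,745.60 = $204.40. Insurer: $1,449 − $204.40 = $1,244.60.
Bill 5, $306: deductible already satisfied, so owner's share is 20% × $306 = $61.20. That would push OOP to $5,011.20, over the $4,950 cap, so owner pays $4,950 − $4,950 = $0. Insurer: $306 − $0 = $306.
Insurer total: $1,441.60 + $10,959.20 + $1,193.60 + $1,244.60 + $306 = $15,145.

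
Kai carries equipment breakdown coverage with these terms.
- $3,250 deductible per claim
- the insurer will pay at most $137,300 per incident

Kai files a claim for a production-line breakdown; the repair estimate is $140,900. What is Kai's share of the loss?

$3,600

After the deductible, $140,900 − $3,250 = $137,650 remains.
Since $137,650 > $137,300, the payout is capped at $137,300.
Business owner's share is the uncovered remainder: $140,900 − $137,300 = $3,600.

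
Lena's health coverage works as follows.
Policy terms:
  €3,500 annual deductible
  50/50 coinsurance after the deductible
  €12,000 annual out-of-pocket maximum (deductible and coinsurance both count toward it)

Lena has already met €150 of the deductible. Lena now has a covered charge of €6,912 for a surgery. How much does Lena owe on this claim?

€5,131

€150 of the €3,500 deductible is already met, leaving €3,350.
That leaves €6,912 − €3,350 = €3,562 for coinsurance.
50% of €3,562 = €1,781 falls to the patient.
Patient responsibility before any cap: €3,350 + €1,781 = €5,131.
Cumulative spending €150 + €5,131 = €5,281 stays under the €12,000 maximum.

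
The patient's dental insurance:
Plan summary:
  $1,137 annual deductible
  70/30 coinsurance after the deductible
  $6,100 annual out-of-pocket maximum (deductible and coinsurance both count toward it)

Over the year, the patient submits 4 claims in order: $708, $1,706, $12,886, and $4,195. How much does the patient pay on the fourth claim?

Bill 1, $708: entire amount goes to the deductible. Patient pays $708; OOP now $708.
Bill 2, $1,706: $429 finishes the deductible; $1,277 goes to coinsurance; 30% of $1,277 = $383.10. Patient pays $812.10; OOP now $1,520.10.
Bill 3, $12,886: 30% coinsurance on $12,886 = $3,865.80. Cost to patient: $3,865.80. OOP to date $5,385.90.
Bill 4, $4,195: deductible met; 30% of $4,195 = $1,258.50. Adding that to $5,385.90 gives $6,644.40, past the $6,100 cap; patient pays only $6,100 − $5,385.90 = $714.10.

$714.10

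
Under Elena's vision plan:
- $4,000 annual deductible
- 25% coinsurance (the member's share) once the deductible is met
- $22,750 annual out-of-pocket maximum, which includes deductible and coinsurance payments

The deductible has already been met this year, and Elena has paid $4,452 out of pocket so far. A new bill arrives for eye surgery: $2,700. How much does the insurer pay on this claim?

$2,025

The deductible is already satisfied, so the full bill goes to coinsurance.
25% of $2,700 = $675 falls to the member.
Cumulative spending $4,452 + $675 = $5,127 stays under the $22,750 maximum.
The plan picks up $2,700 − $675 = $2,025.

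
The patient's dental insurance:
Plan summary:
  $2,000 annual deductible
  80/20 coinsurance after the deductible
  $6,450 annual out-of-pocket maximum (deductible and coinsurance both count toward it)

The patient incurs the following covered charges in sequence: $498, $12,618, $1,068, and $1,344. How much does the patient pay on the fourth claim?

Claim 1 — $498: fully absorbed by the deductible. Cost to patient: $498. OOP to date $498.
Claim 2 — $12,618: $1,502 finishes the deductible; $11,116 goes to coinsurance; patient's 20% is $2,223.20. Patient owes $3,725.20 (running OOP $4,223.20).
Claim 3 — $1,068: 20% coinsurance on $1,068 = $213.60. Patient owes $213.60 (running OOP $4,436.80).
Claim 4 — $1,344: 20% coinsurance on $1,344 = $268.80. Patient owes $268.80 (running OOP $4,705.60).

$268.80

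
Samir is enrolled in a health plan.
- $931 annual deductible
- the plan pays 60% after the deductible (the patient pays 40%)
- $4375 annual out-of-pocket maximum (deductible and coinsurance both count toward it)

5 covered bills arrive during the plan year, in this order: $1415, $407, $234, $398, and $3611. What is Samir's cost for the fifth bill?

Claim 1 — $1415: $931 to deductible, leaving $484; patient's 40% is $193.60. Cost to patient: $1124.60. OOP to date $1124.60.
Claim 2 — $407: deductible already satisfied, so patient's share is 40% × $407 = $162.80. Patient owes $162.80 (running OOP $1287.40).
Claim 3 — $234: 40% coinsurance on $234 = $93.60. Cost to patient: $93.60. OOP to date $1381.
Claim 4 — $398: 40% coinsurance on $398 = $159.20. Cost to patient: $159.20. OOP to date $1540.20.
Claim 5 — $3611: 40% coinsurance on $3611 = $1444.40. Patient owes $1444.40 (running OOP $2984.60).

$1444.40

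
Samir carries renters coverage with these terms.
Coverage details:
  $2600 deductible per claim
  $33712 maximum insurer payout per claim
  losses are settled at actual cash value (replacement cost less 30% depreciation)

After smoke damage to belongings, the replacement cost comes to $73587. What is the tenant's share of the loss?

At 30% depreciation, ACV = $73587 − $22076.10 = $51510.90.
Subtract the deductible: $51510.90 − $2600 = $48910.90.
The $33712 per-incident cap binds; insurer pays $33712.
Tenant's share is the uncovered remainder: $73587 − $33712 = $39875.

$39875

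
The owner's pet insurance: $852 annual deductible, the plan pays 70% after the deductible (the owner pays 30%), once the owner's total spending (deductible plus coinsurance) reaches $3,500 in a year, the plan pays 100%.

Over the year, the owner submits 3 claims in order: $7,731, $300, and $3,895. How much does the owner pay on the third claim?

$494.30

Claim 1 — $7,731: $852 to deductible, leaving $6,879; 30% of $6,879 = $2,063.70. Owner pays $2,915.70; OOP now $2,915.70.
Claim 2 — $300: 30% coinsurance on $300 = $90. Owner pays $90; OOP now $3,005.70.
Claim 3 — $3,895: deductible already satisfied, so owner's share is 30% × $3,895 = $1,168.50. Adding that to $3,005.70 gives $4,174.20, past the $3,500 cap; owner pays only $3,500 − $3,005.70 = $494.30.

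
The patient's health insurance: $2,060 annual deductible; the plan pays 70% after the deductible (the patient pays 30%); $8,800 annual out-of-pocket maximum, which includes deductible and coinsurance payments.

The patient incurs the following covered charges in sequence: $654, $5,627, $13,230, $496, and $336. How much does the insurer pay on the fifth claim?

Bill 1, $654: fully absorbed by the deductible. Patient owes $654 (running OOP $654). Insurer: $654 − $654 = $0.
Bill 2, $5,627: $1,406 to deductible, leaving $4,221; coinsurance $4,221 × 30% = $1,266.30. Patient pays $2,672.30; OOP now $3,326.30. Plan pays $5,627 − $2,672.30 = $2,954.70.
Bill 3, $13,230: deductible already satisfied, so patient's share is 30% × $13,230 = $3,969. Patient pays $3,969; OOP now $7,295.30. Plan pays $13,230 − $3,969 = $9,261.
Bill 4, $496: 30% coinsurance on $496 = $148.80. Patient owes $148.80 (running OOP $7,444.10). Insurer: $496 − $148.80 = $347.20.
Bill 5, $336: deductible already satisfied, so patient's share is 30% × $336 = $100.80. Cost to patient: $100.80. OOP to date $7,544.90. Plan pays $336 − $100.80 = $235.20.

$235.20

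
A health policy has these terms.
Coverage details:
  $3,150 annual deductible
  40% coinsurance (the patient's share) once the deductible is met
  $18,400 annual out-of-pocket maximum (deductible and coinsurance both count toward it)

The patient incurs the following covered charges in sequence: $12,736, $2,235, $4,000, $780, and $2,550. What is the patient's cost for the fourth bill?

Claim 1 ($12,736): deductible takes $3,150, $9,586 remains; coinsurance $9,586 × 40% = $3,834.40. Patient pays $6,984.40; OOP now $6,984.40.
Claim 2 ($2,235): deductible met; 40% of $2,235 = $894. Patient owes $894 (running OOP $7,878.40).
Claim 3 ($4,000): 40% coinsurance on $4,000 = $1,600. Patient owes $1,600 (running OOP $9,478.40).
Claim 4 ($780): deductible met; 40% of $780 = $312. Cost to patient: $312. OOP to date $9,790.40.

$312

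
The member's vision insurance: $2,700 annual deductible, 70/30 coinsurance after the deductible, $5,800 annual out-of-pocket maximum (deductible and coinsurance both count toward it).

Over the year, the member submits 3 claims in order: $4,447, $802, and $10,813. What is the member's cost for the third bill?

Claim 1 ($4,447): deductible takes $2,700, $1,747 remains; 30% of $1,747 = $524.10. Member pays $3,224.10; OOP now $3,224.10.
Claim 2 ($802): deductible met; 30% of $802 = $240.60. Member owes $240.60 (running OOP $3,464.70).
Claim 3 ($10,813): 30% coinsurance on $10,813 = $3,243.90. OOP would hit $6,708.60 > $5,800, so the cap limits the member to $5,800 − $3,464.70 = $2,335.30.

$2,335.30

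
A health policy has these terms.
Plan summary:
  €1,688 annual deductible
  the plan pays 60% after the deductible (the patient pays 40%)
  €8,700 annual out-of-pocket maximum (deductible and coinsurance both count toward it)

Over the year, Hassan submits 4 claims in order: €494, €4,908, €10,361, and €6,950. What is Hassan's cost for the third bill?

€4,144.40

#1 (€494): fully absorbed by the deductible. Patient pays €494; OOP now €494.
#2 (€4,908): €1,194 finishes the deductible; €3,714 goes to coinsurance; patient's 40% is €1,485.60. Patient owes €2,679.60 (running OOP €3,173.60).
#3 (€10,361): deductible already satisfied, so patient's share is 40% × €10,361 = €4,144.40. Cost to patient: €4,144.40. OOP to date €7,318.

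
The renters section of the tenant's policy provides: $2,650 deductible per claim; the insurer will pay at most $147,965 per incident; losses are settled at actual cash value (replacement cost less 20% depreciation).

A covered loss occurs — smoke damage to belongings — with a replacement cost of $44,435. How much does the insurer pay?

Depreciate 20%: the covered value is $44,435 × 0.8 = $35,548.
Less the $2,650 deductible: $35,548 − $2,650 = $32,898.
$32,898 is within the $147,965 limit, so the insurer pays $32,898.

$32,898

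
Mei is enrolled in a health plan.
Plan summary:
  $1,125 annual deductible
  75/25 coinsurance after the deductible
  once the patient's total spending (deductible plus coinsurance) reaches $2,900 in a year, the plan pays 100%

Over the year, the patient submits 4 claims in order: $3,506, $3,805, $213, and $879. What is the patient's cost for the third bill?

$53.25

Bill 1, $3,506: deductible takes $1,125, $2,381 remains; 25% of $2,381 = $595.25. Cost to patient: $1,720.25. OOP to date $1,720.25.
Bill 2, $3,805: deductible met; 25% of $3,805 = $951.25. Patient owes $951.25 (running OOP $2,671.50).
Bill 3, $213: deductible met; 25% of $213 = $53.25. Patient owes $53.25 (running OOP $2,724.75).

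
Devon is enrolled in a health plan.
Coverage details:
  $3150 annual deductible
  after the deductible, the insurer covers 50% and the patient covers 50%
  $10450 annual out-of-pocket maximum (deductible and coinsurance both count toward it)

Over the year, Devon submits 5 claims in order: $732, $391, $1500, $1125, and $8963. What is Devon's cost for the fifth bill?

Claim 1 ($732): fully absorbed by the deductible. Patient pays $732; OOP now $732.
Claim 2 ($391): entire amount goes to the deductible. Patient owes $391 (running OOP $1123).
Claim 3 ($1500): entire amount goes to the deductible. Patient pays $1500; OOP now $2623.
Claim 4 ($1125): $527 to deductible, leaving $598; 50% of $598 = $299. Cost to patient: $826. OOP to date $3449.
Claim 5 ($8963): deductible met; 50% of $8963 = $4481.50. Patient pays $4481.50; OOP now $7930.50.

$4481.50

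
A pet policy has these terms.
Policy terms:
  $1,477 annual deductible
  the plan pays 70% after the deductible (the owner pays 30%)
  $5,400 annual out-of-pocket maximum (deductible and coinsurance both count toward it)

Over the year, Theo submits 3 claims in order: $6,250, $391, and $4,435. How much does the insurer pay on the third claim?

Claim 1 ($6,250): $1,477 finishes the deductible; $4,773 goes to coinsurance; owner's 30% is $1,431.90. Cost to owner: $2,908.90. OOP to date $2,908.90. Plan pays $6,250 − $2,908.90 = $3,341.10.
Claim 2 ($391): 30% coinsurance on $391 = $117.30. Owner owes $117.30 (running OOP $3,026.20). Plan pays $391 − $117.30 = $273.70.
Claim 3 ($4,435): deductible met; 30% of $4,435 = $1,330.50. Owner pays $1,330.50; OOP now $4,356.70. Insurer: $4,435 − $1,330.50 = $3,104.50.

$3,104.50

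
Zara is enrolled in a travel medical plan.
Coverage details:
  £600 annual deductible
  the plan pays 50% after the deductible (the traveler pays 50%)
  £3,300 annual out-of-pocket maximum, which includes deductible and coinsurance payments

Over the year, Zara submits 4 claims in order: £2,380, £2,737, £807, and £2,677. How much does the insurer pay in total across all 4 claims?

£5,301

#1 (£2,380): £600 finishes the deductible; £1,780 goes to coinsurance; traveler's 50% is £890. Cost to traveler: £1,490. OOP to date £1,490. Plan pays £2,380 − £1,490 = £890.
#2 (£2,737): deductible already satisfied, so traveler's share is 50% × £2,737 = £1,368.50. Cost to traveler: £1,368.50. OOP to date £2,858.50. Plan pays £2,737 − £1,368.50 = £1,368.50.
#3 (£807): 50% coinsurance on £807 = £403.50. Traveler pays £403.50; OOP now £3,262. Plan pays £807 − £403.50 = £403.50.
#4 (£2,677): deductible met; 50% of £2,677 = £1,338.50. That would push OOP to £4,600.50, over the £3,300 cap, so traveler pays £3,300 − £3,262 = £38. Plan pays £2,677 − £38 = £2,639.
Insurer total: £890 + £1,368.50 + £403.50 + £2,639 = £5,301.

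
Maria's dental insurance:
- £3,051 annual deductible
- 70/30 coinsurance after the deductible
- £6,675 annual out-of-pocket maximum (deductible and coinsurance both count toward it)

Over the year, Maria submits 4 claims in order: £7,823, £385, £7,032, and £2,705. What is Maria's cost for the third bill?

Bill 1, £7,823: deductible takes £3,051, £4,772 remains; 30% of £4,772 = £1,431.60. Patient pays £4,482.60; OOP now £4,482.60.
Bill 2, £385: deductible met; 30% of £385 = £115.50. Cost to patient: £115.50. OOP to date £4,598.10.
Bill 3, £7,032: deductible already satisfied, so patient's share is 30% × £7,032 = £2,109.60. OOP would hit £6,707.70 > £6,675, so the cap limits the patient to £6,675 − £4,598.10 = £2,076.90.

£2,076.90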